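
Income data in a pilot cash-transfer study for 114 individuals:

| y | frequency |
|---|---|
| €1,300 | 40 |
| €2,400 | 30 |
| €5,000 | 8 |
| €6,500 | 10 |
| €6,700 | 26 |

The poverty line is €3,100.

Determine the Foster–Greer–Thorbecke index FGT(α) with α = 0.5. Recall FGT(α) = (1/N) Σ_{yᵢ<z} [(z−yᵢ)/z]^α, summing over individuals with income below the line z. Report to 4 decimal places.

Poor units: 40×€1,300, 30×€2,400 (q = 70 of N = 114).
Relative gaps: (3100−1300)/3100 = 0.5806 (×40); (3100−2400)/3100 = 0.2258 (×30).
Raised to α = 0.5: 0.76200 (×40); 0.47519 (×30).
Sum = 44.735759; FGT(0.5) = 44.735759 / 114 = 0.3924.

0.3924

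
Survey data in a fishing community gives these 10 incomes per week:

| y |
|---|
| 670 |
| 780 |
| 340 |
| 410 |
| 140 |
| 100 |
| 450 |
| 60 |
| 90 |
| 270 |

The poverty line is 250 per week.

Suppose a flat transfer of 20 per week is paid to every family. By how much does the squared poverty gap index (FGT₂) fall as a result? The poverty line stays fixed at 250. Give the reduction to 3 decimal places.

0.036

Before: below the line — 60, 90, 100, 140; squared poverty gap index (FGT₂) = 0.15408.
After the 20 transfer: below the line — 80, 110, 120, 160; squared poverty gap index (FGT₂) = 0.11760.
Reduction = 0.15408 − 0.11760 = 0.036.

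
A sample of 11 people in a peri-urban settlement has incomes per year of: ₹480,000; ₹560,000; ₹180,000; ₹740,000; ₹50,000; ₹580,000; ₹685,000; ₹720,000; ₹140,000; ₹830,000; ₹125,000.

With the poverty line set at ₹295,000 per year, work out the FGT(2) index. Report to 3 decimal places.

Poor units: ₹50,000, ₹125,000, ₹140,000, ₹180,000 (q = 4 of N = 11).
Gap ratios (z−y)/z: (295000−50000)/295000 = 0.8305; (295000−125000)/295000 = 0.5763; (295000−140000)/295000 = 0.5254; (295000−180000)/295000 = 0.3898.
Squared: 0.6897; 0.3321; 0.2761; 0.1520.
Sum = 1.449871; P₂ = 1.449871 / 11 = 0.132.

0.132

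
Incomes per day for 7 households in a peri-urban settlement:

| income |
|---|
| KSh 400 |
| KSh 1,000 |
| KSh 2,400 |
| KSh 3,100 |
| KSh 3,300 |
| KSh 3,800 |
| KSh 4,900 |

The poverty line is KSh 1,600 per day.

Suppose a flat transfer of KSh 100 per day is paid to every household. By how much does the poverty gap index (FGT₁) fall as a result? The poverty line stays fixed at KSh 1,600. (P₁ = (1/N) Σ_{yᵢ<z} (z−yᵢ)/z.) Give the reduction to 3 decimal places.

0.018

Before: below the line — KSh 400, KSh 1,000; poverty gap index (FGT₁) = 0.16071.
After the KSh 100 transfer: below the line — KSh 500, KSh 1,100; poverty gap index (FGT₁) = 0.14286.
Reduction = 0.16071 − 0.14286 = 0.018.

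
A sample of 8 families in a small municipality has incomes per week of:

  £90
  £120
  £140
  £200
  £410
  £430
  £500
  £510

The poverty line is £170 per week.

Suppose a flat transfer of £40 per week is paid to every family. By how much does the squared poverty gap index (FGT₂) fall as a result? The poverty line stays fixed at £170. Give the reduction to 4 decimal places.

0.0350

Before: below the line — £90, £120, £140; squared poverty gap index (FGT₂) = 0.042388.
After the £40 transfer: below the line — £130, £160; squared poverty gap index (FGT₂) = 0.007353.
Reduction = 0.042388 − 0.007353 = 0.0350.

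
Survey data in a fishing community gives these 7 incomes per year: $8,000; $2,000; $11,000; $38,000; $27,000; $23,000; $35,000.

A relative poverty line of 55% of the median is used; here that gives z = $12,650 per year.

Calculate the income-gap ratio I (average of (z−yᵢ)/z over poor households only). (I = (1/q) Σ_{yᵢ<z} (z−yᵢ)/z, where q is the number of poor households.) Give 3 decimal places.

0.447

Incomes under z: $2,000, $8,000, $11,000 (q = 3 of N = 7).
Relative gaps: 0.8419, 0.3676, 0.1304; sum = 1.339921.
The income-gap ratio divides by q (the poor only): 1.339921 / 3 = 0.447.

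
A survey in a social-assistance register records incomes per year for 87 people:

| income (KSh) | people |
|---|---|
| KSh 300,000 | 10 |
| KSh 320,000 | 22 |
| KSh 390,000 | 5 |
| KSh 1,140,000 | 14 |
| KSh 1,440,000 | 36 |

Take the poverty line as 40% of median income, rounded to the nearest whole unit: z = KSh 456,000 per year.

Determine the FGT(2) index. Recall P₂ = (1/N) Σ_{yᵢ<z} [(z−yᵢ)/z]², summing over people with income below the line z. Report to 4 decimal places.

0.0371

Incomes under z: 10×KSh 300,000, 22×KSh 320,000, 5×KSh 390,000 (q = 37 of N = 87).
Gap ratios (z−y)/z: (456000−300000)/456000 = 0.3421 (×10); (456000−320000)/456000 = 0.2982 (×22); (456000−390000)/456000 = 0.1447 (×5).
Squared: 0.1170 (×10); 0.0890 (×22); 0.0209 (×5).
Sum = 3.232014; P₂ = 3.232014 / 87 = 0.0371.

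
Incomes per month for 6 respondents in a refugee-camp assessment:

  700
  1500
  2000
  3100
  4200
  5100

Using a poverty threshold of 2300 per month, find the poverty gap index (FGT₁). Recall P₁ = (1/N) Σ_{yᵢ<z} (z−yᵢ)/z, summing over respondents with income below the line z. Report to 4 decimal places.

Poor units: 700, 1500, 2000 (q = 3 of N = 6).
Normalized shortfalls: (2300−700)/2300 = 0.6957; (2300−1500)/2300 = 0.3478; (2300−2000)/2300 = 0.1304.
Σ = 1.173913. Dividing by the full population N = 6 gives P₁ = 0.1957.

0.1957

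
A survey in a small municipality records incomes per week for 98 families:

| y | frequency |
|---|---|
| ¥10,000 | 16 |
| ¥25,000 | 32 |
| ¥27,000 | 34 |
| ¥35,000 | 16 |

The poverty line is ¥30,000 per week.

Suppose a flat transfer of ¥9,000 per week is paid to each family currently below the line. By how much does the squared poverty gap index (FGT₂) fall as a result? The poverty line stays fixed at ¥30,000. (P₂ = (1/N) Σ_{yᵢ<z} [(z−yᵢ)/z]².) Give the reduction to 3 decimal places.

Before: below the line — 16×¥10,000, 32×¥25,000, 34×¥27,000; squared poverty gap index (FGT₂) = 0.08510.
After the ¥9,000 transfer: below the line — 16×¥19,000; squared poverty gap index (FGT₂) = 0.02195.
Reduction = 0.08510 − 0.02195 = 0.063.

0.063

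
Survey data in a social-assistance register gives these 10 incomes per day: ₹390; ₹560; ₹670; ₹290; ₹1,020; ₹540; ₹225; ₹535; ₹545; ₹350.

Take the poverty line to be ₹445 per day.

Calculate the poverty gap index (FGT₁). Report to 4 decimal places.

Incomes under z: ₹225, ₹290, ₹350, ₹390 (q = 4 of N = 10).
Shortfall ratios: (445−225)/445 = 0.4944; (445−290)/445 = 0.3483; (445−350)/445 = 0.2135; (445−390)/445 = 0.1236.
Σ = 1.179775. Dividing by the full population N = 10 gives P₁ = 0.1180.

0.1180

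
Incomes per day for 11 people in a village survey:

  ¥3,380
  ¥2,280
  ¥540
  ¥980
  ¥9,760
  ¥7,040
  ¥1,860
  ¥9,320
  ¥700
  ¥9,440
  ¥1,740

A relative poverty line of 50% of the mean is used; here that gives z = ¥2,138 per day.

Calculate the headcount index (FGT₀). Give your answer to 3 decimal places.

0.455

5 of the 11 people have income below ¥2,138.
H = 5/11 = 0.455.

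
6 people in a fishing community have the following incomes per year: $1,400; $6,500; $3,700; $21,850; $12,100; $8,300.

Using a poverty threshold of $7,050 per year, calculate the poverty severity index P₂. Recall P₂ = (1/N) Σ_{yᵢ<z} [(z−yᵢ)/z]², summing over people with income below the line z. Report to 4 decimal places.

Below z: $1,400, $3,700, $6,500 (q = 3 of N = 6).
Normalized shortfalls: (7050−1400)/7050 = 0.8014; (7050−3700)/7050 = 0.4752; (7050−6500)/7050 = 0.0780.
Squared: 0.6423; 0.2258; 0.0061.
Sum = 0.874151; P₂ = 0.874151 / 6 = 0.1457.

0.1457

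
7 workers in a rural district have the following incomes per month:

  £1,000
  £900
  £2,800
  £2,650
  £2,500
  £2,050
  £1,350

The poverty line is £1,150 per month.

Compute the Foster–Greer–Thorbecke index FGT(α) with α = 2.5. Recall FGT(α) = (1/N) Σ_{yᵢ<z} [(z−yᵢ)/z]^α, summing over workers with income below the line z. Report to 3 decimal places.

Below z: £900, £1,000 (q = 2 of N = 7).
Gap ratios (z−y)/z: (1150−900)/1150 = 0.2174; (1150−1000)/1150 = 0.1304.
Raised to α = 2.5: 0.02203; 0.00614.
Sum = 0.028179; FGT(2.5) = 0.028179 / 7 = 0.004.

0.004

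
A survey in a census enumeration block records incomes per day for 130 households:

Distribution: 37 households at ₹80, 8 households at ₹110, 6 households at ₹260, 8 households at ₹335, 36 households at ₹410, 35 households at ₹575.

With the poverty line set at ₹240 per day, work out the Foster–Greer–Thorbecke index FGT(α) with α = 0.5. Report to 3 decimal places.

0.278

Incomes under z: 37×₹80, 8×₹110 (q = 45 of N = 130).
Relative gaps: (240−80)/240 = 0.6667 (×37); (240−110)/240 = 0.5417 (×8).
Raised to α = 0.5: 0.81650 (×37); 0.73598 (×8).
Sum = 36.098214; FGT(0.5) = 36.098214 / 130 = 0.278.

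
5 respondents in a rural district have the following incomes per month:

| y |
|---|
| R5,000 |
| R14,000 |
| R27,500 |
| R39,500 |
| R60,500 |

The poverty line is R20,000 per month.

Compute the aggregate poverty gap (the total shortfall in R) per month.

R21,000

Incomes under z: R5,000, R14,000 (q = 2 of N = 5).
Individual gaps: 20000−5000 = 15000; 20000−14000 = 6000.
Aggregate gap = R21,000.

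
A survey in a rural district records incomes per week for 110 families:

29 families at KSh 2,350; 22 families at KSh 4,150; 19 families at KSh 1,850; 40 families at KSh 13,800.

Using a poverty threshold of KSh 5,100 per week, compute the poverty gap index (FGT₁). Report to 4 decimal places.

Poor units: 19×KSh 1,850, 29×KSh 2,350, 22×KSh 4,150 (q = 70 of N = 110).
Normalized shortfalls: (5100−1850)/5100 = 0.6373 (×19); (5100−2350)/5100 = 0.5392 (×29); (5100−4150)/5100 = 0.1863 (×22).
Sum of shortfalls = 31.843137; P₁ averages over all N: 31.843137 / 110 = 0.2895.

0.2895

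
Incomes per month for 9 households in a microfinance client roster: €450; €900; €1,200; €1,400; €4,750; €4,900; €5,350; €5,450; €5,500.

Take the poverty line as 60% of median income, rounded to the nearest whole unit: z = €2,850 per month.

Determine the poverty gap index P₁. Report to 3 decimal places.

Below z: €450, €900, €1,200, €1,400 (q = 4 of N = 9).
Gap ratios (z−y)/z: (2850−450)/2850 = 0.8421; (2850−900)/2850 = 0.6842; (2850−1200)/2850 = 0.5789; (2850−1400)/2850 = 0.5088.
Σ = 2.614035. Dividing by the full population N = 9 gives P₁ = 0.290.

0.290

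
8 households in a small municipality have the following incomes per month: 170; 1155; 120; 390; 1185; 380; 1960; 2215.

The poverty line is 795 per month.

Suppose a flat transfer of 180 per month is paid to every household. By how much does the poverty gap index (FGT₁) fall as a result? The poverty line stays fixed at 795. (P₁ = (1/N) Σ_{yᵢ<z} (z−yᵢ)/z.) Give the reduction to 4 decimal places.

0.1132

Before: below the line — 120, 170, 380, 390; poverty gap index (FGT₁) = 0.333333.
After the 180 transfer: below the line — 300, 350, 560, 570; poverty gap index (FGT₁) = 0.220126.
Reduction = 0.333333 − 0.220126 = 0.1132.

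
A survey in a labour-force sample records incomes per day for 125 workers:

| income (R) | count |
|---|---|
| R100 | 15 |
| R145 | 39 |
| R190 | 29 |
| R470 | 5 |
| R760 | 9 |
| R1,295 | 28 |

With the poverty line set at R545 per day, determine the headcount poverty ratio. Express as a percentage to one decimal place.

88 of the 125 workers have income below R545.
H = 88/125 = 70.4%.

70.4%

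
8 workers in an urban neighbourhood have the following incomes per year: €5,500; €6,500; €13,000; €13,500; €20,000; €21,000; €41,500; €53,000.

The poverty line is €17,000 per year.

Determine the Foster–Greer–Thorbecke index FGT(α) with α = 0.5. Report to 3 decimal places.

Incomes under z: €5,500, €6,500, €13,000, €13,500 (q = 4 of N = 8).
Gap ratios (z−y)/z: (17000−5500)/17000 = 0.6765; (17000−6500)/17000 = 0.6176; (17000−13000)/17000 = 0.2353; (17000−13500)/17000 = 0.2059.
Raised to α = 0.5: 0.82248; 0.78591; 0.48507; 0.45374.
Sum = 2.547197; FGT(0.5) = 2.547197 / 8 = 0.318.

0.318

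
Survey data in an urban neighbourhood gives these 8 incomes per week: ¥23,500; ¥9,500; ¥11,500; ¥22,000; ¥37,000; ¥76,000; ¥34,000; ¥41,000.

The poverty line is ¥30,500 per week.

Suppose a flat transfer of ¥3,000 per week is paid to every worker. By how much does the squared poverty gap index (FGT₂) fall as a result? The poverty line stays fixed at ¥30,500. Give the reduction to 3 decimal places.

0.040

Before: below the line — ¥9,500, ¥11,500, ¥22,000, ¥23,500; squared poverty gap index (FGT₂) = 0.12406.
After the ¥3,000 transfer: below the line — ¥12,500, ¥14,500, ¥25,000, ¥26,500; squared poverty gap index (FGT₂) = 0.08415.
Reduction = 0.12406 − 0.08415 = 0.040.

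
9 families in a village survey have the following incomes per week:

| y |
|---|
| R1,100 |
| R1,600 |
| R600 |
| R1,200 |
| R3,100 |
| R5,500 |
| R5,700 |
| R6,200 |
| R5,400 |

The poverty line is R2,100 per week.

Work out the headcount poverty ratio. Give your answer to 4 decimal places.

4 of the 9 families have income below R2,100.
H = 4/9 = 0.4444.

0.4444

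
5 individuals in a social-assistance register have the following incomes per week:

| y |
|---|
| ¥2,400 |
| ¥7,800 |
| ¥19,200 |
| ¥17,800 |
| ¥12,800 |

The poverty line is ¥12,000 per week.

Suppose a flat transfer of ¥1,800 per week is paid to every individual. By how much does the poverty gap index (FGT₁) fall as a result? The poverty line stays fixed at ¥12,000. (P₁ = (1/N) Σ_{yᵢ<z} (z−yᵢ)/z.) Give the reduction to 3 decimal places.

Before: below the line — ¥2,400, ¥7,800; poverty gap index (FGT₁) = 0.23000.
After the ¥1,800 transfer: below the line — ¥4,200, ¥9,600; poverty gap index (FGT₁) = 0.17000.
Reduction = 0.23000 − 0.17000 = 0.060.

0.060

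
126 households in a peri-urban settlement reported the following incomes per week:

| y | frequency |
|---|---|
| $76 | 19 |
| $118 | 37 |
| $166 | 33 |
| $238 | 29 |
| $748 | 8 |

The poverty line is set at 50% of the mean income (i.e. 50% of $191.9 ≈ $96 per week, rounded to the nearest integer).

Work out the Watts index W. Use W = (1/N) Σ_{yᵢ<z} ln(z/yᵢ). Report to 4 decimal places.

0.0352

Below the line: 19×$76 (q = 19 of N = 126).
ln(z/y) terms: ln(96/76) = 0.2336 (×19).
W = 4.438682 / 126 = 0.0352.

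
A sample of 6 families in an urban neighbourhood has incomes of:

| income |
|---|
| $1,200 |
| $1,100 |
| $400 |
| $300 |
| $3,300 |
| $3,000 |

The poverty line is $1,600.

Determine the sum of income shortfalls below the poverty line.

Incomes under z: $300, $400, $1,100, $1,200 (q = 4 of N = 6).
Individual gaps: 1600−300 = 1300; 1600−400 = 1200; 1600−1100 = 500; 1600−1200 = 400.
Aggregate gap = $3,400.

$3,400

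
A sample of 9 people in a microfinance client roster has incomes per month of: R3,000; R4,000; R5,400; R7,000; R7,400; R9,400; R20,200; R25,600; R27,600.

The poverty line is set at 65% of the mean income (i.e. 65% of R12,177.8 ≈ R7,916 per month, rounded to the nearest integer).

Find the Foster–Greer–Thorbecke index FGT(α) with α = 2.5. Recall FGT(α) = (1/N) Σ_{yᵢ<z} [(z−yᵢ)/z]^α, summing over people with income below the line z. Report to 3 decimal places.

Incomes under z: R3,000, R4,000, R5,400, R7,000, R7,400 (q = 5 of N = 9).
Relative gaps: (7916−3000)/7916 = 0.6210; (7916−4000)/7916 = 0.4947; (7916−5400)/7916 = 0.3178; (7916−7000)/7916 = 0.1157; (7916−7400)/7916 = 0.0652.
Raised to α = 2.5: 0.30392; 0.17212; 0.05695; 0.00455; 0.00108.
Sum = 0.538641; FGT(2.5) = 0.538641 / 9 = 0.060.

0.060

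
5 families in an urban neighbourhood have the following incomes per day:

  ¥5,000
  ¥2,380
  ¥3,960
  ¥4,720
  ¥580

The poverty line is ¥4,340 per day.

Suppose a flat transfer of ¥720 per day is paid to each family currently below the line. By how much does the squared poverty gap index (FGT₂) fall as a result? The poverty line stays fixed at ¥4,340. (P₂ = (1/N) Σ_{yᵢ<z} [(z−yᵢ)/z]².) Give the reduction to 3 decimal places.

Before: below the line — ¥580, ¥2,380, ¥3,960; squared poverty gap index (FGT₂) = 0.19244.
After the ¥720 transfer: below the line — ¥1,300, ¥3,100; squared poverty gap index (FGT₂) = 0.11446.
Reduction = 0.19244 − 0.11446 = 0.078.

0.078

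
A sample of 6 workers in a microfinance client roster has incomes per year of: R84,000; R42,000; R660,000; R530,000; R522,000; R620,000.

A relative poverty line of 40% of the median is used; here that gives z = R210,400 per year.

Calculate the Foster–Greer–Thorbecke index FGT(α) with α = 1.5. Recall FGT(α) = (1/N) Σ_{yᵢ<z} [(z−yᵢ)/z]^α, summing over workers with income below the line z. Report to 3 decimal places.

0.197

Incomes under z: R42,000, R84,000 (q = 2 of N = 6).
Shortfall ratios: (210400−42000)/210400 = 0.8004; (210400−84000)/210400 = 0.6008.
Raised to α = 1.5: 0.71605; 0.46564.
Sum = 1.181694; FGT(1.5) = 1.181694 / 6 = 0.197.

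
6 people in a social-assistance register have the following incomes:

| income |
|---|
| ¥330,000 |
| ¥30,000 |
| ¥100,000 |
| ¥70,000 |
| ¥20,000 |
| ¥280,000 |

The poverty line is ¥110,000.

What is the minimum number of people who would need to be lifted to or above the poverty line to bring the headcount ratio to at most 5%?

4

4 of the 6 people are poor, so H = 4/6 = 0.667.
A headcount ratio of at most 5% allows at most ⌊0.05 × 6⌋ = 0 poor people.
So at least 4 − 0 = 4 must be lifted.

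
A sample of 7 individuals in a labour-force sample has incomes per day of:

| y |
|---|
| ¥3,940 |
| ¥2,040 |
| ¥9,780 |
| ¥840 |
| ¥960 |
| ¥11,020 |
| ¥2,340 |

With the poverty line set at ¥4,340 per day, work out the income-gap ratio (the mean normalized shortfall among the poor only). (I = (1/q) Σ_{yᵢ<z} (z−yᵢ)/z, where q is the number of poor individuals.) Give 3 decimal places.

0.534

Below the line: ¥840, ¥960, ¥2,040, ¥2,340, ¥3,940 (q = 5 of N = 7).
Shortfall ratios (z−y)/z: 0.8065, 0.7788, 0.5300, 0.4608, 0.0922; sum = 2.668203.
The income-gap ratio divides by q (the poor only): 2.668203 / 5 = 0.534.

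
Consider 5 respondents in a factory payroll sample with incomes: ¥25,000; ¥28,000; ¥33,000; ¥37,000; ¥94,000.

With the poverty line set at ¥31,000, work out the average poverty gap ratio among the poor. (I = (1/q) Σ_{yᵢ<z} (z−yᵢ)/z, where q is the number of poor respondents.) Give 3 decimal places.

Below z: ¥25,000, ¥28,000 (q = 2 of N = 5).
Relative gaps: 0.1935, 0.0968; sum = 0.290323.
The income-gap ratio divides by q (the poor only): 0.290323 / 2 = 0.145.

0.145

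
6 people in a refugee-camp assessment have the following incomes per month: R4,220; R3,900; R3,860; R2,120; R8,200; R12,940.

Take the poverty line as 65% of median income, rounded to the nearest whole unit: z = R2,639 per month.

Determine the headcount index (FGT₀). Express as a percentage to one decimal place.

1 of the 6 people have income below R2,639.
H = 1/6 = 16.7%.

16.7%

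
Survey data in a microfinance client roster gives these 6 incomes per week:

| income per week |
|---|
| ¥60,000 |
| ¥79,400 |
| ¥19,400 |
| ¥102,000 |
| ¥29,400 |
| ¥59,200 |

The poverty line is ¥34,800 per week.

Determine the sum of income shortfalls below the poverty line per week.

Incomes under z: ¥19,400, ¥29,400 (q = 2 of N = 6).
Individual gaps: 34800−19400 = 15400; 34800−29400 = 5400.
Aggregate gap = ¥20,800.

¥20,800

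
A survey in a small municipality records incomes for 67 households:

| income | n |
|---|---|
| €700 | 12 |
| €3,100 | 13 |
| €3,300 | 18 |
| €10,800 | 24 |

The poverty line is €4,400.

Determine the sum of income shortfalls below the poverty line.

Below the line: 12×€700, 13×€3,100, 18×€3,300 (q = 43 of N = 67).
Individual gaps: 12×(4400−700) = 44400; 13×(4400−3100) = 16900; 18×(4400−3300) = 19800.
Aggregate gap = €81,100.

€81,100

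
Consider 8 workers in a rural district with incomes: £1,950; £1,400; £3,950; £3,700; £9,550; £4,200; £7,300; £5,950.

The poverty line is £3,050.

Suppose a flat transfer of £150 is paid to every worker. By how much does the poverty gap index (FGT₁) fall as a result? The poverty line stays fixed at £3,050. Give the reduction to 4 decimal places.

Before: below the line — £1,400, £1,950; poverty gap index (FGT₁) = 0.112705.
After the £150 transfer: below the line — £1,550, £2,100; poverty gap index (FGT₁) = 0.100410.
Reduction = 0.112705 − 0.100410 = 0.0123.

0.0123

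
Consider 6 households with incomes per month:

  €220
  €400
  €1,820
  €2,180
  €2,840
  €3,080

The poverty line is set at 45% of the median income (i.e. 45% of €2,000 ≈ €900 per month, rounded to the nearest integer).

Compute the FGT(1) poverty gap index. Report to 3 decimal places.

0.219

Poor units: €220, €400 (q = 2 of N = 6).
Normalized shortfalls: (900−220)/900 = 0.7556; (900−400)/900 = 0.5556.
Σ = 1.311111. Dividing by the full population N = 6 gives P₁ = 0.219.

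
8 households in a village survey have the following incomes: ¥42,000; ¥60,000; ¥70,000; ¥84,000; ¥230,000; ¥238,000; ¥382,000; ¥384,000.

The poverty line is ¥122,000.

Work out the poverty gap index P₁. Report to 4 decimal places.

Poor units: ¥42,000, ¥60,000, ¥70,000, ¥84,000 (q = 4 of N = 8).
Shortfall ratios: (122000−42000)/122000 = 0.6557; (122000−60000)/122000 = 0.5082; (122000−70000)/122000 = 0.4262; (122000−84000)/122000 = 0.3115.
Sum of shortfalls = 1.901639; P₁ averages over all N: 1.901639 / 8 = 0.2377.

0.2377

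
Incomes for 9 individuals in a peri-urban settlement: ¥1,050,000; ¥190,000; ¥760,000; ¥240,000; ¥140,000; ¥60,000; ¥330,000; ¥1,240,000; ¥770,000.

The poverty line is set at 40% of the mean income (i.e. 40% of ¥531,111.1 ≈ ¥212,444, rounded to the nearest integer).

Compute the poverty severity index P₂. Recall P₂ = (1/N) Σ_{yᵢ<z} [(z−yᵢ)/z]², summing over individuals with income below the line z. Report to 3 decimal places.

0.071

Below the line: ¥60,000, ¥140,000, ¥190,000 (q = 3 of N = 9).
Gap ratios (z−y)/z: (212444−60000)/212444 = 0.7176; (212444−140000)/212444 = 0.3410; (212444−190000)/212444 = 0.1056.
Squared: 0.5149; 0.1163; 0.0112.
Sum = 0.642355; P₂ = 0.642355 / 9 = 0.071.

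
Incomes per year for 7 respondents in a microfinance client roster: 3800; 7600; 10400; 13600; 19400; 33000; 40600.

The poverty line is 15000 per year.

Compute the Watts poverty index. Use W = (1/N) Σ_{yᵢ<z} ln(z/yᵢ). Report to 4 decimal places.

0.3596

Below the line: 3800, 7600, 10400, 13600 (q = 4 of N = 7).
Log shortfalls: ln(15000/3800) = 1.3730; ln(15000/7600) = 0.6799; ln(15000/10400) = 0.3662; ln(15000/13600) = 0.0980.
W = 2.517176 / 7 = 0.3596.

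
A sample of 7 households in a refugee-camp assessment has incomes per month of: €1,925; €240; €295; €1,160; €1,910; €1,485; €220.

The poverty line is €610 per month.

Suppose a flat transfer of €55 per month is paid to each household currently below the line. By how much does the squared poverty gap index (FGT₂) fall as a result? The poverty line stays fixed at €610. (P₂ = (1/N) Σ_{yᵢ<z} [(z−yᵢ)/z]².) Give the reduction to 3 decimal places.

0.042

Before: below the line — €220, €240, €295; squared poverty gap index (FGT₂) = 0.14905.
After the €55 transfer: below the line — €275, €295, €350; squared poverty gap index (FGT₂) = 0.10713.
Reduction = 0.14905 − 0.10713 = 0.042.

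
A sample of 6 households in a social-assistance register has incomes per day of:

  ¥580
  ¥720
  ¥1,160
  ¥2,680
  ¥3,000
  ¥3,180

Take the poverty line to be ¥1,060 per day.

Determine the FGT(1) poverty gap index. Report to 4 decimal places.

0.1289

Incomes under z: ¥580, ¥720 (q = 2 of N = 6).
Normalized shortfalls: (1060−580)/1060 = 0.4528; (1060−720)/1060 = 0.3208.
Σ = 0.773585. Dividing by the full population N = 6 gives P₁ = 0.1289.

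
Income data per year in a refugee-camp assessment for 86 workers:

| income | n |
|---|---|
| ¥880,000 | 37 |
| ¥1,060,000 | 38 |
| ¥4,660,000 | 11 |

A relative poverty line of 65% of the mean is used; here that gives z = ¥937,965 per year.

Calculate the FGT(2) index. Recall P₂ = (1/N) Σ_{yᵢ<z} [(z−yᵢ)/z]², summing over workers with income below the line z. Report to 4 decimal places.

0.0016

Incomes under z: 37×¥880,000 (q = 37 of N = 86).
Normalized shortfalls: (937965−880000)/937965 = 0.0618 (×37).
Squared: 0.0038 (×37).
Sum = 0.141306; P₂ = 0.141306 / 86 = 0.0016.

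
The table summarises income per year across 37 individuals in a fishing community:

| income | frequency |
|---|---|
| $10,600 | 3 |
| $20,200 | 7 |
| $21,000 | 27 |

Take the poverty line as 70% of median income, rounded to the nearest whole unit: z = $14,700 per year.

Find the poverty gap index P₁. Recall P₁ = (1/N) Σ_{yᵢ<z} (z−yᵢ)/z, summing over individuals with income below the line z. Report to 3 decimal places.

Incomes under z: 3×$10,600 (q = 3 of N = 37).
Relative gaps: (14700−10600)/14700 = 0.2789 (×3).
Sum of shortfalls = 0.836735; P₁ averages over all N: 0.836735 / 37 = 0.023.

0.023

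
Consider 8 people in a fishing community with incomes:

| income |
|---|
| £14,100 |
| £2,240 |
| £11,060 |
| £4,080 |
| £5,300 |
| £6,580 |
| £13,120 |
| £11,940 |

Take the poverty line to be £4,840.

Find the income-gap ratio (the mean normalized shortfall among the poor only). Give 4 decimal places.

Poor units: £2,240, £4,080 (q = 2 of N = 8).
Shortfall ratios (z−y)/z: 0.5372, 0.1570; sum = 0.694215.
I averages over the q = 2 poor units only: 0.694215 / 2 = 0.3471.

0.3471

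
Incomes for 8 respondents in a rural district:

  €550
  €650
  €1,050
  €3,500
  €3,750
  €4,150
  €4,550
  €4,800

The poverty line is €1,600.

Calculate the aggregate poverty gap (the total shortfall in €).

Below z: €550, €650, €1,050 (q = 3 of N = 8).
Individual gaps: 1600−550 = 1050; 1600−650 = 950; 1600−1050 = 550.
Aggregate gap = €2,550.

€2,550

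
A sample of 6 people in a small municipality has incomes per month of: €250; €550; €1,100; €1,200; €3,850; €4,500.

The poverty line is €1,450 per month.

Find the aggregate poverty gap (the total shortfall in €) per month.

€2,700

Incomes under z: €250, €550, €1,100, €1,200 (q = 4 of N = 6).
Individual gaps: 1450−250 = 1200; 1450−550 = 900; 1450−1100 = 350; 1450−1200 = 250.
Aggregate gap = €2,700.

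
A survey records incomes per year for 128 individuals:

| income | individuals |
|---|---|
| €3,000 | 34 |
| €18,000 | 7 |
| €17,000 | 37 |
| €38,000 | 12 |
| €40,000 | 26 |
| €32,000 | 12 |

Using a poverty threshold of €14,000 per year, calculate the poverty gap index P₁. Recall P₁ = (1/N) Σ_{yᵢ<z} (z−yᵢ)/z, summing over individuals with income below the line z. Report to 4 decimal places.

Incomes under z: 34×€3,000 (q = 34 of N = 128).
Gap ratios (z−y)/z: (14000−3000)/14000 = 0.7857 (×34).
Sum of shortfalls = 26.714286; P₁ averages over all N: 26.714286 / 128 = 0.2087.

0.2087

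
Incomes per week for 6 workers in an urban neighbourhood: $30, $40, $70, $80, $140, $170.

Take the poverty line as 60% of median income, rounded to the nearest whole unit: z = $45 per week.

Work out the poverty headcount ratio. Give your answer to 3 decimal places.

0.333

2 of the 6 workers have income below $45.
H = 2/6 = 0.333.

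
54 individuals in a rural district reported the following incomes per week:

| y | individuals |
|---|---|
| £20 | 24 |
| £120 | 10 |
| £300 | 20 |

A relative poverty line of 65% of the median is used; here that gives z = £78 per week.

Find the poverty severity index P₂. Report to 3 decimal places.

Below z: 24×£20 (q = 24 of N = 54).
Shortfall ratios: (78−20)/78 = 0.7436 (×24).
Squared: 0.5529 (×24).
Sum = 13.270217; P₂ = 13.270217 / 54 = 0.246.

0.246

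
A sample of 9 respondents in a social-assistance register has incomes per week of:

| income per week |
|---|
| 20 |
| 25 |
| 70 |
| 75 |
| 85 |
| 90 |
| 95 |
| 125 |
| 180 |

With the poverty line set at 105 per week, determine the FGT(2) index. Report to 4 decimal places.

Below z: 20, 25, 70, 75, 85, 90, 95 (q = 7 of N = 9).
Relative gaps: (105−20)/105 = 0.8095; (105−25)/105 = 0.7619; (105−70)/105 = 0.3333; (105−75)/105 = 0.2857; (105−85)/105 = 0.1905; (105−90)/105 = 0.1429; (105−95)/105 = 0.0952.
Squared: 0.6553; 0.5805; 0.1111; 0.0816; 0.0363; 0.0204; 0.0091.
Sum = 1.494331; P₂ = 1.494331 / 9 = 0.1660.

0.1660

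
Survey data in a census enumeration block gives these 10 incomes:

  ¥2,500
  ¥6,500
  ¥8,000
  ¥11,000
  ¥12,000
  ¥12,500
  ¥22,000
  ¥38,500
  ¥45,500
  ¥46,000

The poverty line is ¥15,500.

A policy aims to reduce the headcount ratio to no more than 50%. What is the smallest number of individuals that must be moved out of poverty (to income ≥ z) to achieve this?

6 of the 10 individuals are poor, so H = 6/10 = 0.600.
A headcount ratio of at most 50% allows at most ⌊0.50 × 10⌋ = 5 poor individuals.
So at least 6 − 5 = 1 must be lifted.

1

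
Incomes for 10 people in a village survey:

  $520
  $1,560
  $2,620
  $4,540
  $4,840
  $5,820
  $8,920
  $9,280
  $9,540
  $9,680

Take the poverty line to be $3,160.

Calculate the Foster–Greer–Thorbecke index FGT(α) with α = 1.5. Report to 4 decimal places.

0.1195

Below the line: $520, $1,560, $2,620 (q = 3 of N = 10).
Normalized shortfalls: (3160−520)/3160 = 0.8354; (3160−1560)/3160 = 0.5063; (3160−2620)/3160 = 0.1709.
Raised to α = 1.5: 0.76362; 0.36029; 0.07064.
Sum = 1.194546; FGT(1.5) = 1.194546 / 10 = 0.1195.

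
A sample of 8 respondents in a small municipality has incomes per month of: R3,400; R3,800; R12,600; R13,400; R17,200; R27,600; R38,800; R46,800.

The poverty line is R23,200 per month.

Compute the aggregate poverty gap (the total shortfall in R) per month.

Poor units: R3,400, R3,800, R12,600, R13,400, R17,200 (q = 5 of N = 8).
Individual gaps: 23200−3400 = 19800; 23200−3800 = 19400; 23200−12600 = 10600; 23200−13400 = 9800; 23200−17200 = 6000.
Aggregate gap = R65,600.

R65,600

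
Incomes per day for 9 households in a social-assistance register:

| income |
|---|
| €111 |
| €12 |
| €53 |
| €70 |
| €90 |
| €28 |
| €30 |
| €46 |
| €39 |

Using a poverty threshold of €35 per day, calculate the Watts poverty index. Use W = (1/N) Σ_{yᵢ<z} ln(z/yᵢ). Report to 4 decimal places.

0.1609

Poor units: €12, €28, €30 (q = 3 of N = 9).
Log shortfalls: ln(35/12) = 1.0704; ln(35/28) = 0.2231; ln(35/30) = 0.1542.
W = 1.447736 / 9 = 0.1609.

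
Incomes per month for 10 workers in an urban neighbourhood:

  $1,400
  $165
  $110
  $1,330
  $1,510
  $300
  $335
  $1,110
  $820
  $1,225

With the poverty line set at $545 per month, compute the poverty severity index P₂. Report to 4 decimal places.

0.1474

Below z: $110, $165, $300, $335 (q = 4 of N = 10).
Shortfall ratios: (545−110)/545 = 0.7982; (545−165)/545 = 0.6972; (545−300)/545 = 0.4495; (545−335)/545 = 0.3853.
Squared: 0.6371; 0.4862; 0.2021; 0.1485.
Sum = 1.473782; P₂ = 1.473782 / 10 = 0.1474.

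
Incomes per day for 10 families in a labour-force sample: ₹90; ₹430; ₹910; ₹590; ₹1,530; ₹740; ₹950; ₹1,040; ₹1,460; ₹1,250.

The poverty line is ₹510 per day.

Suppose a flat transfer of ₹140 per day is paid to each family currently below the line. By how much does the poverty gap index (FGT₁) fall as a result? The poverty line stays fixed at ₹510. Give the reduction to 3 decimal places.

0.043

Before: below the line — ₹90, ₹430; poverty gap index (FGT₁) = 0.09804.
After the ₹140 transfer: below the line — ₹230; poverty gap index (FGT₁) = 0.05490.
Reduction = 0.09804 − 0.05490 = 0.043.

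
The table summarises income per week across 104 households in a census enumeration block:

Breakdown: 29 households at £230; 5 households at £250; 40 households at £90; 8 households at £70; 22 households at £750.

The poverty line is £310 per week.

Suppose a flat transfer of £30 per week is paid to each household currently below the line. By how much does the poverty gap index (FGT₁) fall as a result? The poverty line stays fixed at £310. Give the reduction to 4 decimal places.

Before: below the line — 8×£70, 40×£90, 29×£230, 5×£250; poverty gap index (FGT₁) = 0.413772.
After the £30 transfer: below the line — 8×£100, 40×£120, 29×£260, 5×£280; poverty gap index (FGT₁) = 0.337469.
Reduction = 0.413772 − 0.337469 = 0.0763.

0.0763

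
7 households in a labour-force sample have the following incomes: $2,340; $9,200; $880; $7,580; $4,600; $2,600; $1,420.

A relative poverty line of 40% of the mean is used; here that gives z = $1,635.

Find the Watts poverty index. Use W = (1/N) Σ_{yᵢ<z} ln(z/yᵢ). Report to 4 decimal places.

Below the line: $880, $1,420 (q = 2 of N = 7).
Log shortfalls: ln(1635/880) = 0.6195; ln(1635/1420) = 0.1410.
W = 0.760462 / 7 = 0.1086.

0.1086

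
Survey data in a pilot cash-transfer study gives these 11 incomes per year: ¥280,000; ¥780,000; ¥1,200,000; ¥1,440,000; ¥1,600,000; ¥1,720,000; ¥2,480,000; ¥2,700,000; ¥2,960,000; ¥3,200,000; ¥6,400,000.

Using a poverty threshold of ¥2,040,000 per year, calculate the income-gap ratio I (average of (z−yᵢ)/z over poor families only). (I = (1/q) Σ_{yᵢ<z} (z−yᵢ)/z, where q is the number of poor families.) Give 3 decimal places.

0.426

Below z: ¥280,000, ¥780,000, ¥1,200,000, ¥1,440,000, ¥1,600,000, ¥1,720,000 (q = 6 of N = 11).
Relative gaps: 0.8627, 0.6176, 0.4118, 0.2941, 0.2157, 0.1569; sum = 2.558824.
I averages over the q = 6 poor units only: 2.558824 / 6 = 0.426.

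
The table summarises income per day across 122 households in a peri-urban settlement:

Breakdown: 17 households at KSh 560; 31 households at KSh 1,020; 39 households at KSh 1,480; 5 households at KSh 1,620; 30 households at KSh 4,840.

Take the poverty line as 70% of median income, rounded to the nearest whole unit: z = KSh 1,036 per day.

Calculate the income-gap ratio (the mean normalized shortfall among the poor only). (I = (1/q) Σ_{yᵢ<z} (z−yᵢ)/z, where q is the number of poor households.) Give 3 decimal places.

0.173

Incomes under z: 17×KSh 560, 31×KSh 1,020 (q = 48 of N = 122).
Shortfall ratios (z−y)/z: 0.4595 (×17), 0.0154 (×31); sum = 8.289575.
The income-gap ratio divides by q (the poor only): 8.289575 / 48 = 0.173.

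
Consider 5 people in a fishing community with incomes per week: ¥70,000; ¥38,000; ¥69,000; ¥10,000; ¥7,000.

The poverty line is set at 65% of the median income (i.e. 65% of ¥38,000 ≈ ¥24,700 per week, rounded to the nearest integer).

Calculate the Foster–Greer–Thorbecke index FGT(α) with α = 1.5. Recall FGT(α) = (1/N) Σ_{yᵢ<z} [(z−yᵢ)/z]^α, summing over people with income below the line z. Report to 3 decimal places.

Poor units: ¥7,000, ¥10,000 (q = 2 of N = 5).
Shortfall ratios: (24700−7000)/24700 = 0.7166; (24700−10000)/24700 = 0.5951.
Raised to α = 1.5: 0.60662; 0.45912.
Sum = 1.065741; FGT(1.5) = 1.065741 / 5 = 0.213.

0.213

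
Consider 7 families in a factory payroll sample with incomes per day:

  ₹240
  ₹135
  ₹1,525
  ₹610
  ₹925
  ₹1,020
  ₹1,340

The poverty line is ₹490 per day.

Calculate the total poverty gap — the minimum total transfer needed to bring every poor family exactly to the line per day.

₹605

Incomes under z: ₹135, ₹240 (q = 2 of N = 7).
Individual gaps: 490−135 = 355; 490−240 = 250.
Aggregate gap = ₹605.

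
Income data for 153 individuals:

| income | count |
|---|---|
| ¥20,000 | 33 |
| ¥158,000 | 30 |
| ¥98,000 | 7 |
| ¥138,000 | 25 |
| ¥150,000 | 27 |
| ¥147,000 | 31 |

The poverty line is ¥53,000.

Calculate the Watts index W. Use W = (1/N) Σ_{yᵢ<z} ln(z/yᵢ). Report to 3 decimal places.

Poor units: 33×¥20,000 (q = 33 of N = 153).
Log shortfalls: ln(53000/20000) = 0.9746 (×33).
W = 32.160468 / 153 = 0.210.

0.210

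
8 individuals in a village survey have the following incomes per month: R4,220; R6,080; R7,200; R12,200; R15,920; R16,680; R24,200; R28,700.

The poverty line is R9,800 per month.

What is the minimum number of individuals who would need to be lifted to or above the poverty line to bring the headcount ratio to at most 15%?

2

3 of the 8 individuals are poor, so H = 3/8 = 0.375.
A headcount ratio of at most 15% allows at most ⌊0.15 × 8⌋ = 1 poor individuals.
So at least 3 − 1 = 2 must be lifted.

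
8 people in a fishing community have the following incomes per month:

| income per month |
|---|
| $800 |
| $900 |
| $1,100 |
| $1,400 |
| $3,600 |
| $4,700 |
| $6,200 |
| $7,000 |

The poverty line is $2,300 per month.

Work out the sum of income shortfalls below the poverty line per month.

Below the line: $800, $900, $1,100, $1,400 (q = 4 of N = 8).
Individual gaps: 2300−800 = 1500; 2300−900 = 1400; 2300−1100 = 1200; 2300−1400 = 900.
Aggregate gap = $5,000.

$5,000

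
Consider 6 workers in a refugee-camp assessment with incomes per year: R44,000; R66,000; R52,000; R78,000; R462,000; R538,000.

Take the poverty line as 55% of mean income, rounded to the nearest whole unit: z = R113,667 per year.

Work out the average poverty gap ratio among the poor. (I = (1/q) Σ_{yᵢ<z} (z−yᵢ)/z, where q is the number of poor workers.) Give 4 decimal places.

0.4721

Incomes under z: R44,000, R52,000, R66,000, R78,000 (q = 4 of N = 6).
Relative gaps: 0.6129, 0.5425, 0.4194, 0.3138; sum = 1.888569.
I averages over the q = 4 poor units only: 1.888569 / 4 = 0.4721.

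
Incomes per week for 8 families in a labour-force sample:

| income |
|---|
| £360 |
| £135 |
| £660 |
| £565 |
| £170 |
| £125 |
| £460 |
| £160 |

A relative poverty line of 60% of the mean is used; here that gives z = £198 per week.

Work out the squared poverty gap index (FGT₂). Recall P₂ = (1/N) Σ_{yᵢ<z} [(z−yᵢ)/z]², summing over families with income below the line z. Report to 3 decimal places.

Below the line: £125, £135, £160, £170 (q = 4 of N = 8).
Normalized shortfalls: (198−125)/198 = 0.3687; (198−135)/198 = 0.3182; (198−160)/198 = 0.1919; (198−170)/198 = 0.1414.
Squared: 0.1359; 0.1012; 0.0368; 0.0200.
Sum = 0.294001; P₂ = 0.294001 / 8 = 0.037.

0.037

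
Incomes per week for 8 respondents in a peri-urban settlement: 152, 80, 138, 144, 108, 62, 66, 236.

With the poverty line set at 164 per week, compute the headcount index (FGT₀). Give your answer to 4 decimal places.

7 of the 8 respondents have income below 164.
H = 7/8 = 0.8750.

0.8750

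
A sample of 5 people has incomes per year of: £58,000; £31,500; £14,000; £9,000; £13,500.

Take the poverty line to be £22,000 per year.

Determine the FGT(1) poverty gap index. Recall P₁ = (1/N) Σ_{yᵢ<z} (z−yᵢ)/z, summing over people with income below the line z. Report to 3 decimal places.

0.268

Incomes under z: £9,000, £13,500, £14,000 (q = 3 of N = 5).
Shortfall ratios: (22000−9000)/22000 = 0.5909; (22000−13500)/22000 = 0.3864; (22000−14000)/22000 = 0.3636.
Sum of shortfalls = 1.340909; P₁ averages over all N: 1.340909 / 5 = 0.268.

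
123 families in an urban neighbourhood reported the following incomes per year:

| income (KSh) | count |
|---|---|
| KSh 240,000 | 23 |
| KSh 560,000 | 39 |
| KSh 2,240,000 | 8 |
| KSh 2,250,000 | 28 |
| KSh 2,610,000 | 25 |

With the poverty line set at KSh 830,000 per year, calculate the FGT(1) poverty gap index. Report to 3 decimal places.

0.236

Below z: 23×KSh 240,000, 39×KSh 560,000 (q = 62 of N = 123).
Relative gaps: (830000−240000)/830000 = 0.7108 (×23); (830000−560000)/830000 = 0.3253 (×39).
Σ = 29.036145. Dividing by the full population N = 123 gives P₁ = 0.236.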